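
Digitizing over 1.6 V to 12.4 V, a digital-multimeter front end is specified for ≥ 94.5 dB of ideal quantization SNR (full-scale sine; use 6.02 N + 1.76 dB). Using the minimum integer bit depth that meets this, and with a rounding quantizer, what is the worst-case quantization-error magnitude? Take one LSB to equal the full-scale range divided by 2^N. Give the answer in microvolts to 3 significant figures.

Span: 12.4 V − (1.6 V) = 10.8 V.
6.02 N + 1.76 ≥ 94.5 gives N ≥ 15.405, so the minimum integer is 16.
One LSB is 10.8 V / 65536 = 164.79 µV.
Half an LSB is 82.4 µV.

82.4 µV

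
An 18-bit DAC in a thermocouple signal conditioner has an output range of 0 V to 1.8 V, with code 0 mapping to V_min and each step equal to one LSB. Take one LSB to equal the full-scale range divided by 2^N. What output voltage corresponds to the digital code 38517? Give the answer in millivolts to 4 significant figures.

V_FS = 1.8 V. LSB = 1.8 V / 2^18.
V_out = V_min + code × LSB = 0 V + 38517 × 1.8 V / 262144
      = 0 + 0.264475 = 0.264475 V.

264.5 mV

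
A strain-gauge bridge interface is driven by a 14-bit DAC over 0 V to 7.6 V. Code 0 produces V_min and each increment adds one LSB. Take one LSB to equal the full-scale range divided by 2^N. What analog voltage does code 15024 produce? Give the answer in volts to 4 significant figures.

Span = 7.6 V. LSB = 7.6 V / 2^14.
Output = V_min + (15024/16384) × range = 0 + 0.916992 × 7.6 V
      = 0 V + 6.96914 V = 6.96914 V.

6.969 V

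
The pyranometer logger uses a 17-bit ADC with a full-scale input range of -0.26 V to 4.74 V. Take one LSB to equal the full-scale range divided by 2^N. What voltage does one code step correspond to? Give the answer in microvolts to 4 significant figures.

38.15 µV

Range = 4.74 − (-0.26) = 5 V.
Number of codes = 2^17 = 131072.
LSB = 5 V / 2^17 = 38.15 µV.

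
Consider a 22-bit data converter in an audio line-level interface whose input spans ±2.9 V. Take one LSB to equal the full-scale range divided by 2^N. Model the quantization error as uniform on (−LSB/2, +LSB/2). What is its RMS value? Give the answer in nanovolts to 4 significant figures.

Full-scale range = 2.9 V − (-2.9 V) = 5.8 V.
LSB = 5.8 V / 2^22 = 1.38283 µV.
V_rms = LSB/√12 = 1.38283 µV / √12 = 399.2 nV.

399.2 nV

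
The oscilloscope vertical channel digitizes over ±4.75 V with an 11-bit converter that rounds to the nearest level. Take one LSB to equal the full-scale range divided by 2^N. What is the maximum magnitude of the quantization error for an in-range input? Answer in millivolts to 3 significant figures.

2.32 mV

Span: 4.75 V − (-4.75 V) = 9.5 V.
Step size = 9.5/2048 V = 4.6387 mV.
|e|_max = LSB/2 = 2.32 mV.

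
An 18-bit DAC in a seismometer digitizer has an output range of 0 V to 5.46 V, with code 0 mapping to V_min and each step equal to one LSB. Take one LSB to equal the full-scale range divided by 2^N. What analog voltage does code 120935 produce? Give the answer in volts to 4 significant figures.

2.519 V

Range is 5.46 V. LSB = 5.46 V / 2^18.
Output = V_min + (120935/262144) × range = 0 + 0.461330 × 5.46 V
      = 0 V + 2.51886 V = 2.51886 V.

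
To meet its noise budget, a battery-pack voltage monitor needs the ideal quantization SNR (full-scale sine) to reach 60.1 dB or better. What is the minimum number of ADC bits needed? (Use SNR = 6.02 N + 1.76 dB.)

10 bits

N ≥ (60.1 − 1.76)/6.02 = 9.691 → N_min = 10.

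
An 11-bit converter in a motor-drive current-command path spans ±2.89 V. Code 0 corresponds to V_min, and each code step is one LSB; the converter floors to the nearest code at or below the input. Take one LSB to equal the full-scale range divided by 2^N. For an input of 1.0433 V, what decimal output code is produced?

1393

The full-scale span is 2.89 − (-2.89) = 5.78 V. LSB = 5.78 V / 2^11 ≈ 2.822 mV.
V_in − V_min = 1.0433 − (-2.89) = 3.9333 V.
Divide by LSB: 3.9333 × 2048/5.78 = 1393.6675.
Truncating gives code 1393.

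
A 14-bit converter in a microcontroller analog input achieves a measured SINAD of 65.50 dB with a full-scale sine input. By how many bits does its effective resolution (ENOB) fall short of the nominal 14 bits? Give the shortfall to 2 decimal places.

N_eff = (65.50 − 1.76)/6.02 = 10.5880 bits.
Shortfall = 14 − 10.5880 = 3.4120 bits.

3.41 bits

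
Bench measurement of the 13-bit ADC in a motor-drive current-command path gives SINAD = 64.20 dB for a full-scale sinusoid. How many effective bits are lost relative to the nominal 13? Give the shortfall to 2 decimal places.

2.63 bits

N_eff = (64.20 − 1.76)/6.02 = 10.3721 bits.
Shortfall = 13 − 10.3721 = 2.6279 bits.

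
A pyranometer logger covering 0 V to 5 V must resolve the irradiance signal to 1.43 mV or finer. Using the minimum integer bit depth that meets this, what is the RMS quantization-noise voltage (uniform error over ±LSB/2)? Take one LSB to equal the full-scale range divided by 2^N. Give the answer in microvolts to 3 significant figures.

352 µV

Range is 5 V.
Need 2^N ≥ 5 V / 1.43 mV = 3497 → N_min = 12.
Step size = 5/4096 V = 1.2207 mV.
σ_q = LSB/√12 = 1.2207 mV/3.4641 = 352 µV.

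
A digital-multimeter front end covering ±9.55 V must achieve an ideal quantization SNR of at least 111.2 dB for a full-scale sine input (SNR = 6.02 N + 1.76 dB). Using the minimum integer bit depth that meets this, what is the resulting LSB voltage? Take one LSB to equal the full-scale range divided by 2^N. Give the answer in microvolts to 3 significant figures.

36.4 µV

Full-scale range = 9.55 V − (-9.55 V) = 19.1 V.
6.02 N + 1.76 ≥ 111.2 gives N ≥ 18.179, so the minimum integer is 19.
One LSB is 19.1 V / 524288 = 36.4 µV.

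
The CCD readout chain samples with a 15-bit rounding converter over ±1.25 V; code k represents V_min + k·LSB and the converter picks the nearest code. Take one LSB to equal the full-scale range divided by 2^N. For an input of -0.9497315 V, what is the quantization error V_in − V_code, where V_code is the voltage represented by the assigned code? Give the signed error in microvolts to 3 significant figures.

The full-scale span is 1.25 − (-1.25) = 2.5 V. LSB = 2.5 V / 2^15 ≈ 76.29 µV.
(V_in − V_min)/LSB = (-0.9497315 − (-1.25)) × 32768/2.5 = 3935.6793 → nearest code k = 3936.
V_code = V_min + k × range/2^15 = -1.25 + 3936 × 2.5/32768 = -0.94970703125 V.
V_in − V_code = -0.9497315 − (-0.94970703125) = −24.5 µV.

−24.5 µV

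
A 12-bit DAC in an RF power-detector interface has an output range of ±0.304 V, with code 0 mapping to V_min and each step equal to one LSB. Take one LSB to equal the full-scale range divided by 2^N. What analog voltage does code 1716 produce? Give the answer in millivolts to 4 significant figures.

-49.28 mV

Range = 0.304 − (-0.304) = 0.608 V. LSB = 0.608 V / 2^12.
Output = V_min + (1716/4096) × range = -0.304 + 0.418945 × 0.608 V
      = -0.304 + 0.254719 = -0.0492813 V.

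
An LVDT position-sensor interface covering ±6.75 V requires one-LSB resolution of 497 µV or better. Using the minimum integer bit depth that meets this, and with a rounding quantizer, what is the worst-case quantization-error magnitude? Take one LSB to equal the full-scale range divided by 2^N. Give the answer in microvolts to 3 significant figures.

206 µV

The full-scale span is 6.75 − (-6.75) = 13.5 V.
Need 2^N ≥ 13.5 V / 497 µV = 27160 → N_min = 15.
LSB = 13.5 V ÷ 2^15 = 13.5/32768 V = 411.99 µV.
Max error for round-to-nearest is LSB/2 = 206 µV.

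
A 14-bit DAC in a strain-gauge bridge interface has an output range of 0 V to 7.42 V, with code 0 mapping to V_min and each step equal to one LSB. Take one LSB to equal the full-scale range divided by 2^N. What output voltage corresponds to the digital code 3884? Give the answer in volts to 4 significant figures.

1.759 V

Full-scale range = 7.42 V. LSB = 7.42 V / 2^14.
V_out = V_min + code × LSB = 0 V + 3884 × 7.42 V / 16384
      = 0 + 1.75899 = 1.75899 V.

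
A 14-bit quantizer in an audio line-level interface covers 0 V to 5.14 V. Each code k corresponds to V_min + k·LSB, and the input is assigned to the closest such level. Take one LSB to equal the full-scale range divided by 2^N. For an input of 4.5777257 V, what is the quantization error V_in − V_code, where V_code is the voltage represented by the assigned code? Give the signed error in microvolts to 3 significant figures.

V_FS = 5.14 V. LSB = 5.14 V / 2^14 ≈ 313.7 µV.
(V_in − V_min)/LSB = (4.5777257 − (0)) × 16384/5.14 = 14591.7233 → nearest code k = 14592.
V_code = 0 + (14592/16384) × 5.14 = 4.5778125000 V.
V_in − V_code = 4.5777257 − (4.5778125000) = −86.8 µV.

−86.8 µV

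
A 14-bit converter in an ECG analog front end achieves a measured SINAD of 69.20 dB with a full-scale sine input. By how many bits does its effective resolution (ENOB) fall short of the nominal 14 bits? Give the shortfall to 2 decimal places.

Effective bits = (69.20 − 1.76)/6.02 = 11.2027.
Shortfall = 14 − 11.2027 = 2.7973 bits.

2.80 bits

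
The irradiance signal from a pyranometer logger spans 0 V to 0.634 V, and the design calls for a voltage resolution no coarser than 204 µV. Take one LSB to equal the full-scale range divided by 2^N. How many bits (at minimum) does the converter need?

Span = 0.634 V.
0.634 V / 204 µV = 3108. Since 2^11 = 2048 and 2^12 = 4096, N = 12.

12 bits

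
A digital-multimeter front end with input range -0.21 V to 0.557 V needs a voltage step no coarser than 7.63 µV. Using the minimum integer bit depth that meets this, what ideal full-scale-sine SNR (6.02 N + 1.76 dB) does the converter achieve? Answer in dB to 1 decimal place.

Full-scale range = 0.557 V − (-0.21 V) = 0.767 V.
0.767 V / 7.63 µV = 100500. Since 2^16 = 65536 and 2^17 = 131072, N = 17.
6.02(17) + 1.76 = 104.10 dB.

104.1 dB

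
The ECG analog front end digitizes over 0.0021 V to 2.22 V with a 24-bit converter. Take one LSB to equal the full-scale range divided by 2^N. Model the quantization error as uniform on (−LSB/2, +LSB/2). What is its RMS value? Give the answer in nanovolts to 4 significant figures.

38.16 nV

Range = 2.22 − (0.0021) = 2.2179 V.
LSB = 2.2179 V ÷ 2^24 = 2.2179/16777216 V = 132.197 nV.
V_rms = LSB/√12 = 132.197 nV / √12 = 38.16 nV.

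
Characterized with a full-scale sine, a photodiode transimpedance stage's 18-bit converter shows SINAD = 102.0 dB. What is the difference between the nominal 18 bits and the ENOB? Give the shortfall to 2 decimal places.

1.35 bits

ENOB = (SINAD − 1.76)/6.02 = (102.0 − 1.76)/6.02 = 16.6512 bits.
Lost resolution: 18 − 16.6512 = 1.3488 bits.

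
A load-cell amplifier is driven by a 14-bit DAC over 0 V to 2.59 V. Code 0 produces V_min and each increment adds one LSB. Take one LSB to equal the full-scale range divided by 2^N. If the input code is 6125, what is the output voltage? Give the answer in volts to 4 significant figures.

Span = 2.59 V. LSB = 2.59 V / 2^14.
Output = V_min + (6125/16384) × range = 0 + 0.373840 × 2.59 V
      = 0 + 0.968246 = 0.968246 V.

0.9682 V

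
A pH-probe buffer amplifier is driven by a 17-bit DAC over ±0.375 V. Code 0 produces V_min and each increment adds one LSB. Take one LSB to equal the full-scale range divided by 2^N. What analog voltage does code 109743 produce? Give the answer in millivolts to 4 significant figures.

Span: 0.375 V − (-0.375 V) = 0.75 V. LSB = 0.75 V / 2^17.
V_out = V_min + code × LSB = -0.375 V + 109743 × 0.75 V / 131072
      = -0.375 V + 0.627954 V = 0.252954 V.

253.0 mV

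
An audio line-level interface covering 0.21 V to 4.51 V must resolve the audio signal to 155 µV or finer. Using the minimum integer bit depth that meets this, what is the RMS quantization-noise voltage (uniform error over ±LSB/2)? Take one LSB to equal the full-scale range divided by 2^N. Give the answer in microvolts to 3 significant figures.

Full-scale range = 4.51 V − (0.21 V) = 4.3 V.
Need 2^N ≥ 4.3 V / 155 µV = 27740 → N_min = 15.
One LSB is 4.3 V / 32768 = 131.23 µV.
RMS noise = LSB/√12 = 37.9 µV.

37.9 µV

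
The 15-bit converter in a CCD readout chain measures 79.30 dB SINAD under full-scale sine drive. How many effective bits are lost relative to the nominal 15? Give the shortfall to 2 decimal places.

2.12 bits

ENOB = (SINAD − 1.76)/6.02 = (79.30 − 1.76)/6.02 = 12.8804 bits.
Lost resolution: 15 − 12.8804 = 2.1196 bits.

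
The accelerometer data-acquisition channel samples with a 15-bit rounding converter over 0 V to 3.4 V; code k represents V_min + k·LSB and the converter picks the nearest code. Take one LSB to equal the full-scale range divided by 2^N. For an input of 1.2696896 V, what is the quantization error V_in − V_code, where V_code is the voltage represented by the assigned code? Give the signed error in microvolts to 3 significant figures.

Span = 3.4 V. LSB = 3.4 V / 2^15 ≈ 103.8 µV.
Position in LSBs: (1.2696896 − (0)) × 32768/3.4 = 12236.8202; rounding gives k = 12237.
V_code = V_min + k × range/2^15 = 0 + 12237 × 3.4/32768 = 1.2697082520 V.
V_in − V_code = 1.2696896 − (1.2697082520) = −18.7 µV.

−18.7 µV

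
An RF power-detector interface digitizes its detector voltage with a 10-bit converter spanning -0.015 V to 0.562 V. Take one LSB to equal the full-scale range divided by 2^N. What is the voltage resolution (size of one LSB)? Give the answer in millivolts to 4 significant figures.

Span: 0.562 V − (-0.015 V) = 0.577 V.
There are 2^10 = 1024 steps.
One LSB is 0.577 V / 1024 = 0.5635 mV.

0.5635 mV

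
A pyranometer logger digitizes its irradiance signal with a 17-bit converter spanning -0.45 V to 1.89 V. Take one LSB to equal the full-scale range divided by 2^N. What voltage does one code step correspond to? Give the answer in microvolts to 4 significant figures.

Span: 1.89 V − (-0.45 V) = 2.34 V.
Number of codes = 2^17 = 131072.
Step size = 2.34/131072 V = 17.85 µV.

17.85 µV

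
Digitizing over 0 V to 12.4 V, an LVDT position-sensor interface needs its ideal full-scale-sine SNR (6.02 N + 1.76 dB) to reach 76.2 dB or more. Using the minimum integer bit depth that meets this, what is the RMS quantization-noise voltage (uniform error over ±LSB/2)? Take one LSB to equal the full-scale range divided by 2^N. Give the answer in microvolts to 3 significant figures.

Span = 12.4 V.
N ≥ (76.2 − 1.76)/6.02 = 12.365 → N_min = 13.
LSB = 12.4 V ÷ 2^13 = 12.4/8192 V = 1.5137 mV.
σ_q = LSB/√12 = 1.5137 mV/3.4641 = 437 µV.

437 µV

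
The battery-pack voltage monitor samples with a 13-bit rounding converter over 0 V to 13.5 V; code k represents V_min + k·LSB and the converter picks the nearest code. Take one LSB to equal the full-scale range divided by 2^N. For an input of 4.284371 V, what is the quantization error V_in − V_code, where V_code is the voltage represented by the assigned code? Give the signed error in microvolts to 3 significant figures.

Range is 13.5 V. LSB = 13.5 V / 2^13 ≈ 1.648 mV.
(4.284371 − (0)) / LSB = 4.284371 × 8192/13.5 = 2599.8198. Nearest integer: k = 2600.
V_code = V_min + k × range/2^13 = 0 + 2600 × 13.5/8192 = 4.284667969 V.
Error = V_in − V_code = 4.284371 − (4.284667969) = −297 µV.

−297 µV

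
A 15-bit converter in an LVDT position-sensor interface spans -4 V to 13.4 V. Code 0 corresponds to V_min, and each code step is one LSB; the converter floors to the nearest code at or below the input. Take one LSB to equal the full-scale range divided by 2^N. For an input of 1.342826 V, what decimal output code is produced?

10061

Range = 13.4 − (-4) = 17.4 V. LSB = 17.4 V / 2^15 ≈ 0.5310 mV.
V_in − V_min = 1.342826 − (-4) = 5.342826 V.
Divide by LSB: 5.342826 × 32768/17.4 = 10061.7082.
Truncating gives code 10061.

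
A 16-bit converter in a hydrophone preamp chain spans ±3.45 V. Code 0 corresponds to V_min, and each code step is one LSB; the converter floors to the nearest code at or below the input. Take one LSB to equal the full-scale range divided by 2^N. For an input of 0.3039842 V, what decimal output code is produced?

35655

Range = 3.45 − (-3.45) = 6.9 V. LSB = 6.9 V / 2^16 ≈ 105.3 µV.
(V_in − V_min) × 2^16/range = (0.3039842 − (-3.45)) × 65536/6.9 = 35655.233.
Floor → code = 35655.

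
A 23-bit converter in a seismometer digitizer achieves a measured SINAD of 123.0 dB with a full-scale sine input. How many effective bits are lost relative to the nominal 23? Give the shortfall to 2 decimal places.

2.86 bits

ENOB = (SINAD − 1.76)/6.02 = (123.0 − 1.76)/6.02 = 20.1395 bits.
Lost resolution: 23 − 20.1395 = 2.8605 bits.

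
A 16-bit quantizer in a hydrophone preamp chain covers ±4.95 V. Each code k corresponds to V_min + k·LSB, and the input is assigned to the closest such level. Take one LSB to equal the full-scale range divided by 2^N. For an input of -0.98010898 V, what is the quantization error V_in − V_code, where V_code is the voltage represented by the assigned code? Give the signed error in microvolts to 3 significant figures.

−18.6 µV

The full-scale span is 4.95 − (-4.95) = 9.9 V. LSB = 9.9 V / 2^16 ≈ 151.1 µV.
(V_in − V_min)/LSB = (-0.98010898 − (-4.95)) × 65536/9.9 = 26279.8766 → nearest code k = 26280.
V_code = -4.95 + (26280/65536) × 9.9 = -0.98009033203 V.
Error = V_in − V_code = -0.98010898 − (-0.98009033203) = −18.6 µV.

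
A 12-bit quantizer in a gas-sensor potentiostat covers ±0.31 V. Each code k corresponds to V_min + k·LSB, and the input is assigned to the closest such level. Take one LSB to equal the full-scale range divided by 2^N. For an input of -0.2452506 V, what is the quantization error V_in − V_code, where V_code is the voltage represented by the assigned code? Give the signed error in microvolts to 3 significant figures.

The full-scale span is 0.31 − (-0.31) = 0.62 V. LSB = 0.62 V / 2^12 ≈ 151.4 µV.
(V_in − V_min)/LSB = (-0.2452506 − (-0.31)) × 4096/0.62 = 427.7638 → nearest code k = 428.
V_code = -0.31 + (428/4096) × 0.62 = -0.2452148438 V.
Error = V_in − V_code = -0.2452506 − (-0.2452148438) = −35.8 µV.

−35.8 µV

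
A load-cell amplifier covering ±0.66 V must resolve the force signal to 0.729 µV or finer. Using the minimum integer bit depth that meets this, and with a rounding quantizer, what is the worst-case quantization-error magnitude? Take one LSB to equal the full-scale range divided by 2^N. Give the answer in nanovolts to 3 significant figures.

Full-scale range = 0.66 V − (-0.66 V) = 1.32 V.
Required number of levels: 1.32/0.729 µV = 1.8107e6; smallest N with 2^N ≥ that is 21.
Step size = 1.32/2097152 V = 0.62943 µV.
|e|_max = LSB/2 = 315 nV.

315 nV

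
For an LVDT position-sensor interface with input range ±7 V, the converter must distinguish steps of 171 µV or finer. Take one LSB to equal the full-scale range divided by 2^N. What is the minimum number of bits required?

17 bits

Range = 7 − (-7) = 14 V.
Required number of levels: 14/171 µV = 81871; smallest N with 2^N ≥ that is 17.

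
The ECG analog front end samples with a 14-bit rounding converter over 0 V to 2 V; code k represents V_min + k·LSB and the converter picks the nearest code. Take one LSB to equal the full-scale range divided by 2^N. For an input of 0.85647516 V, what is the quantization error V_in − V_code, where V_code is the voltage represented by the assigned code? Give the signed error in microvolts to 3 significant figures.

+29.8 µV

V_FS = 2 V. LSB = 2 V / 2^14 ≈ 122.1 µV.
(0.85647516 − (0)) / LSB = 0.85647516 × 16384/2 = 7016.2445. Nearest integer: k = 7016.
V_code = 0 + (7016/16384) × 2 = 0.85644531250 V.
V_in − V_code = 0.85647516 − (0.85644531250) = +29.8 µV.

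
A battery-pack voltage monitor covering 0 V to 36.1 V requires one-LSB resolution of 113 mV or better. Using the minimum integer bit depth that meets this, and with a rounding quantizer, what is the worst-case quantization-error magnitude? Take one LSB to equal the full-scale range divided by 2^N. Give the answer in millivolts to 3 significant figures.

Full-scale range = 36.1 V.
Required number of levels: 36.1/113 mV = 319.47; smallest N with 2^N ≥ that is 9.
LSB = 36.1 V ÷ 2^9 = 36.1/512 V = 70.508 mV.
Half an LSB is 35.3 mV.

35.3 mV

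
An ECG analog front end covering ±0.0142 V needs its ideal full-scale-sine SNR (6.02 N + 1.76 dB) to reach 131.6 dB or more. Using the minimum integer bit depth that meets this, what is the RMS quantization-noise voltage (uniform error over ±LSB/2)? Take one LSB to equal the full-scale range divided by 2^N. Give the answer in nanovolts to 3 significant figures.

Range = 0.0142 − (-0.0142) = 0.0284 V.
Required N = ⌈(131.6 − 1.76)/6.02⌉ = ⌈21.568⌉ = 22.
LSB = 0.0284 V / 2^22 = 6.7711 nV.
V_rms = LSB/√12 = 1.95 nV.

1.95 nV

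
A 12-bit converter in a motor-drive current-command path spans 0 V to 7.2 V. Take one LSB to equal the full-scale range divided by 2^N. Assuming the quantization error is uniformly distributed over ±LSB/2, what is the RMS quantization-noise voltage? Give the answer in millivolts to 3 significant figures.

0.507 mV

Range is 7.2 V.
Step size = 7.2/4096 V = 1.7578 mV.
For a uniform distribution on [−LSB/2, +LSB/2], V_rms = LSB/√12 = 1.7578 mV/3.4641 = 0.507 mV.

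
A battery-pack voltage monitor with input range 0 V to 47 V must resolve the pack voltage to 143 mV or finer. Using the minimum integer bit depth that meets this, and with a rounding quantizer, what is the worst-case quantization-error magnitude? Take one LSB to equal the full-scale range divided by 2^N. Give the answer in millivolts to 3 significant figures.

Full-scale range = 47 V.
Levels needed ≥ 47/143 mV = 328.7. 2^9 = 512 suffices, so N_min = 9.
Step size = 47/512 V = 91.797 mV.
Max error for round-to-nearest is LSB/2 = 45.9 mV.

45.9 mV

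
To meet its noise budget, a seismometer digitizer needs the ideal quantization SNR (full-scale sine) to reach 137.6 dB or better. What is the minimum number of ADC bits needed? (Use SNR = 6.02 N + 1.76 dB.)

Required N = ⌈(137.6 − 1.76)/6.02⌉ = ⌈22.565⌉ = 23.

23 bits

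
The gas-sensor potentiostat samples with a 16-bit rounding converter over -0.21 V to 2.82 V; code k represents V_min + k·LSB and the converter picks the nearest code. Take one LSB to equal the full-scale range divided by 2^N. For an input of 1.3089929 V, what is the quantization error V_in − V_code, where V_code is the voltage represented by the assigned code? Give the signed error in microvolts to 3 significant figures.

+16.8 µV

Span: 2.82 V − (-0.21 V) = 3.03 V. LSB = 3.03 V / 2^16 ≈ 46.23 µV.
(V_in − V_min)/LSB = (1.3089929 − (-0.21)) × 65536/3.03 = 32854.3626 → nearest code k = 32854.
Reconstructed level: -0.21 + 32854 × 3.03/65536 V = 1.3089761353 V.
Error = V_in − V_code = 1.3089929 − (1.3089761353) = +16.8 µV.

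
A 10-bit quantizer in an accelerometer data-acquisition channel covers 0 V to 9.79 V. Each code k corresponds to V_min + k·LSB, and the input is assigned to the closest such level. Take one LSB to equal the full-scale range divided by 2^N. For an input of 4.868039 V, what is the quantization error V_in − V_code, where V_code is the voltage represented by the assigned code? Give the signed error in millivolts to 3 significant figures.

+1.72 mV

Full-scale range = 9.79 V. LSB = 9.79 V / 2^10 ≈ 9.561 mV.
Position in LSBs: (4.868039 − (0)) × 1024/9.79 = 509.1800; rounding gives k = 509.
Reconstructed level: 0 + 509 × 9.79/1024 V = 4.866318359 V.
V_in − V_code = 4.868039 − (4.866318359) = +1.72 mV.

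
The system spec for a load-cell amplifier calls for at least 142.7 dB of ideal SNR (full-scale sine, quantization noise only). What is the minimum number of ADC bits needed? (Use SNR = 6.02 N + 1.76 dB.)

Required N = ⌈(142.7 − 1.76)/6.02⌉ = ⌈23.412⌉ = 24.

24 bits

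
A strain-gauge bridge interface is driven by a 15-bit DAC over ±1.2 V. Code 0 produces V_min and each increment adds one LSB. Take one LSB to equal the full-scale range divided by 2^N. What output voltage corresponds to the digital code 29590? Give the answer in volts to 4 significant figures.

0.9672 V

Span: 1.2 V − (-1.2 V) = 2.4 V. LSB = 2.4 V / 2^15.
Output = V_min + (29590/32768) × range = -1.2 + 0.903015 × 2.4 V
      = -1.2 + 2.16724 = 0.967236 V.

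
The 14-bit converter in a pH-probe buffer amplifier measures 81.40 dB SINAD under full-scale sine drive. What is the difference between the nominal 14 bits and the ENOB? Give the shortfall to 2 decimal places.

Effective bits = (81.40 − 1.76)/6.02 = 13.2292.
14 − 13.2292 = 0.77 bits below nominal.

0.77 bits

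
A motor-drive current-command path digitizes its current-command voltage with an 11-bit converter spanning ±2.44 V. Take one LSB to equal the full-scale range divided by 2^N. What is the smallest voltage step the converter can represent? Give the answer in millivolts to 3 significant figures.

2.38 mV

Range = 2.44 − (-2.44) = 4.88 V.
Number of codes = 2^11 = 2048.
Step size = 4.88/2048 V = 2.38 mV.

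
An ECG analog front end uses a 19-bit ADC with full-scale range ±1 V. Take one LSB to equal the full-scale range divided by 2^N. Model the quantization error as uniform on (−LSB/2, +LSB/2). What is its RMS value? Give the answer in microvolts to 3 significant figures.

The full-scale span is 1 − (-1) = 2 V.
LSB = 2 V / 2^19 = 3.8147 µV.
RMS of a uniform error over width LSB is LSB/√12 = 1.10 µV.

1.10 µV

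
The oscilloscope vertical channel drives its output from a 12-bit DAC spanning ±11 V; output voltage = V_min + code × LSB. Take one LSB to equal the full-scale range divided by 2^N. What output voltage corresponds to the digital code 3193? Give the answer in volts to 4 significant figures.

6.150 V

Full-scale range = 11 V − (-11 V) = 22 V. LSB = 22 V / 2^12.
V_out = V_min + code × LSB = -11 V + 3193 × 22 V / 4096
      = -11 + 17.1499 = 6.14990 V.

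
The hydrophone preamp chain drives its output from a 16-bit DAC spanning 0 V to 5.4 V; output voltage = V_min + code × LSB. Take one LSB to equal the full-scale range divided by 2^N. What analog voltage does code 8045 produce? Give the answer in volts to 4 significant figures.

V_FS = 5.4 V. LSB = 5.4 V / 2^16.
V_out = 0 + 8045 × (5.4/65536) V
      = 0 + 0.662888 = 0.662888 V.

0.6629 V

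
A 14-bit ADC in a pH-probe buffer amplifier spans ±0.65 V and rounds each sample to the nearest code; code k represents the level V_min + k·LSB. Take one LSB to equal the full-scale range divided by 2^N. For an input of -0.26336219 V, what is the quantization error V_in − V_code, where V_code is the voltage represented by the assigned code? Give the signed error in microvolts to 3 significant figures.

Full-scale range = 0.65 V − (-0.65 V) = 1.3 V. LSB = 1.3 V / 2^14 ≈ 79.35 µV.
(V_in − V_min)/LSB = (-0.26336219 − (-0.65)) × 16384/1.3 = 4872.8261 → nearest code k = 4873.
V_code = -0.65 + (4873/16384) × 1.3 = -0.26334838867 V.
Error = V_in − V_code = -0.26336219 − (-0.26334838867) = −13.8 µV.

−13.8 µV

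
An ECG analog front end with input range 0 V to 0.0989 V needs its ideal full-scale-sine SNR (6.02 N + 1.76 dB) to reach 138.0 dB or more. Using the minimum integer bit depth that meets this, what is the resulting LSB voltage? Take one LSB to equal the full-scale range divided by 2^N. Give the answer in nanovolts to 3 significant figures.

V_FS = 0.0989 V.
Solving 6.02 N ≥ 138.0 − 1.76: N ≥ 22.631. Round up → N = 23.
Step size = 0.0989/8388608 V = 11.8 nV.

11.8 nV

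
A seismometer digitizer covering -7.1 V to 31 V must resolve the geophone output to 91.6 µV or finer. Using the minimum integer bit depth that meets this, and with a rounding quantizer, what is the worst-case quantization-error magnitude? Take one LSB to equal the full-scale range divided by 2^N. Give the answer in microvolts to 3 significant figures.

Span: 31 V − (-7.1 V) = 38.1 V.
Required number of levels: 38.1/91.6 µV = 415940; smallest N with 2^N ≥ that is 19.
LSB = 38.1 V ÷ 2^19 = 38.1/524288 V = 72.670 µV.
Half an LSB is 36.3 µV.

36.3 µV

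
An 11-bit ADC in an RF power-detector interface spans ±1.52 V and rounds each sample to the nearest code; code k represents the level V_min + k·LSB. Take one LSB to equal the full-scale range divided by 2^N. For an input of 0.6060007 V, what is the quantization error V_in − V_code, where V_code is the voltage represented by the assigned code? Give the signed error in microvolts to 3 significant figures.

Range = 1.52 − (-1.52) = 3.04 V. LSB = 3.04 V / 2^11 ≈ 1.484 mV.
(V_in − V_min)/LSB = (0.6060007 − (-1.52)) × 2048/3.04 = 1432.2531 → nearest code k = 1432.
V_code = -1.52 + (1432/2048) × 3.04 = 0.6056250000 V.
e = 0.6060007 − (0.6056250000) = +376 µV.

+376 µV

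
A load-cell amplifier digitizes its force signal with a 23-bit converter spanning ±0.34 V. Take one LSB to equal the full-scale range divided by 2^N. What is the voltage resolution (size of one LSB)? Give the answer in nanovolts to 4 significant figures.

Full-scale range = 0.34 V − (-0.34 V) = 0.68 V.
2^23 = 8388608 levels.
LSB = 0.68 V ÷ 2^23 = 0.68/8388608 V = 81.06 nV.

81.06 nV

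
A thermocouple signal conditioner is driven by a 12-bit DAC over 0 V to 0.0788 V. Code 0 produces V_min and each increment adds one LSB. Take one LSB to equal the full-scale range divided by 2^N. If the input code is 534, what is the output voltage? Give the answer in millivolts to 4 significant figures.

10.27 mV

Range is 0.0788 V. LSB = 0.0788 V / 2^12.
V_out = 0 + 534 × (0.0788/4096) V
      = 0 V + 0.0102732 V = 0.0102732 V.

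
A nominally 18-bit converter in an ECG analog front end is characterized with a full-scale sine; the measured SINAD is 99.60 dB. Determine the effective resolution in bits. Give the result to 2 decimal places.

16.25 bits

ENOB = (SINAD − 1.76) / 6.02 = (99.60 − 1.76) / 6.02 = 97.84 / 6.02 = 16.2525.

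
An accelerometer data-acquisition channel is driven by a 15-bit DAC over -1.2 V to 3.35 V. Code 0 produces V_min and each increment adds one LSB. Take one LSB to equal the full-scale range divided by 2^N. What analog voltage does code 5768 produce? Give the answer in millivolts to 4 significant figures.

Range = 3.35 − (-1.2) = 4.55 V. LSB = 4.55 V / 2^15.
V_out = V_min + code × LSB = -1.2 V + 5768 × 4.55 V / 32768
      = -1.2 + 0.800916 = -0.399084 V.

-399.1 mV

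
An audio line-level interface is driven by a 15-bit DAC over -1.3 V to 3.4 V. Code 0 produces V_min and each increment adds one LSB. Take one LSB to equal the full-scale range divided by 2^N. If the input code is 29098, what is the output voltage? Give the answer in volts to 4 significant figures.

Range = 3.4 − (-1.3) = 4.7 V. LSB = 4.7 V / 2^15.
Output = V_min + (29098/32768) × range = -1.3 + 0.888000 × 4.7 V
      = -1.3 + 4.17360 = 2.87360 V.

2.874 V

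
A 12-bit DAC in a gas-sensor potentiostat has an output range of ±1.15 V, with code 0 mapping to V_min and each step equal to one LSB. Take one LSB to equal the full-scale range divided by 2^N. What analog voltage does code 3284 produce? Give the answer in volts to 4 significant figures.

Full-scale range = 1.15 V − (-1.15 V) = 2.3 V. LSB = 2.3 V / 2^12.
V_out = V_min + code × LSB = -1.15 V + 3284 × 2.3 V / 4096
      = -1.15 + 1.84404 = 0.694043 V.

0.6940 V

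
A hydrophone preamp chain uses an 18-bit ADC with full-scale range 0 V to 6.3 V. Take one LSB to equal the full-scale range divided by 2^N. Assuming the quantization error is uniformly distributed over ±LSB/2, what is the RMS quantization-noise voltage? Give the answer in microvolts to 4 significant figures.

Range is 6.3 V.
LSB = 6.3 V ÷ 2^18 = 6.3/262144 V = 24.0326 µV.
V_rms = LSB/√12 = 24.0326 µV / √12 = 6.938 µV.

6.938 µV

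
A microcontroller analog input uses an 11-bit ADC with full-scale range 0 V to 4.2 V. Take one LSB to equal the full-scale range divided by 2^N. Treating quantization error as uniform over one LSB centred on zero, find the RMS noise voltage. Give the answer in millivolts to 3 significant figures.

0.592 mV

Span = 4.2 V.
One LSB is 4.2 V / 2048 = 2.0508 mV.
RMS of a uniform error over width LSB is LSB/√12 = 0.592 mV.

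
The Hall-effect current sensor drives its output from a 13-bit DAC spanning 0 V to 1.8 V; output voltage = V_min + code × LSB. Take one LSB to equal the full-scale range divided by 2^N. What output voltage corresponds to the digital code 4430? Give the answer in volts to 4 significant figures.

0.9734 V

Span = 1.8 V. LSB = 1.8 V / 2^13.
V_out = 0 + 4430 × (1.8/8192) V
      = 0 V + 0.973389 V = 0.973389 V.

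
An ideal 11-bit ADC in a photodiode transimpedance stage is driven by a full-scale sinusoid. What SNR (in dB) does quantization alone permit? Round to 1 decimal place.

For an ideal N-bit converter with full-scale sine input, SNR = 6.02 N + 1.76 dB. SNR = 6.02 × 11 + 1.76 = 66.22 + 1.76 = 67.98 dB.

68.0 dB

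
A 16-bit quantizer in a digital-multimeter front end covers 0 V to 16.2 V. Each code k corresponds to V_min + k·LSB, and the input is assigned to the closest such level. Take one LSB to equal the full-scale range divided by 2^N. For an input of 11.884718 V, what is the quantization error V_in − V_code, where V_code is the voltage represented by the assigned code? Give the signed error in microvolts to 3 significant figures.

V_FS = 16.2 V. LSB = 16.2 V / 2^16 ≈ 247.2 µV.
(V_in − V_min)/LSB = (11.884718 − (0)) × 65536/16.2 = 48078.8197 → nearest code k = 48079.
V_code = 0 + (48079/65536) × 16.2 = 11.884762573 V.
e = 11.884718 − (11.884762573) = −44.6 µV.

−44.6 µV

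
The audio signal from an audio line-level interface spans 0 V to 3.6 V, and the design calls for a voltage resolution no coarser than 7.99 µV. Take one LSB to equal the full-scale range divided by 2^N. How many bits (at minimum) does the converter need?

19 bits

V_FS = 3.6 V.
Required number of levels: 3.6/7.99 µV = 450560; smallest N with 2^N ≥ that is 19.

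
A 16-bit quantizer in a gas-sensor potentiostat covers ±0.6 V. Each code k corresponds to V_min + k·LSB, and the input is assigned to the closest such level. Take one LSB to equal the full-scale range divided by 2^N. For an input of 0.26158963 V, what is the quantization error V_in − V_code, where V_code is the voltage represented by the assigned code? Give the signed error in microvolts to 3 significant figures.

Full-scale range = 0.6 V − (-0.6 V) = 1.2 V. LSB = 1.2 V / 2^16 ≈ 18.31 µV.
(V_in − V_min)/LSB = (0.26158963 − (-0.6)) × 65536/1.2 = 47054.2817 → nearest code k = 47054.
V_code = V_min + k × range/2^16 = -0.6 + 47054 × 1.2/65536 = 0.26158447266 V.
Error = V_in − V_code = 0.26158963 − (0.26158447266) = +5.16 µV.

+5.16 µV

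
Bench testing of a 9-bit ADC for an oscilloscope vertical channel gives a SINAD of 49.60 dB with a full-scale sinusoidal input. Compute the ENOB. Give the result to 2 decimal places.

7.95 bits

(49.60 − 1.76) / 6.02 = 47.84/6.02 = 7.9468 effective bits.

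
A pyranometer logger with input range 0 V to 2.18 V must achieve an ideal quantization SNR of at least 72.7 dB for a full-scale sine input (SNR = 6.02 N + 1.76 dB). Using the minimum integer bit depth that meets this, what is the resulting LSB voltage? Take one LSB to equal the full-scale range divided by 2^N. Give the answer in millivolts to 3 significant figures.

0.532 mV

Span = 2.18 V.
Solving 6.02 N ≥ 72.7 − 1.76: N ≥ 11.784. Round up → N = 12.
LSB = 2.18 V ÷ 2^12 = 2.18/4096 V = 0.532 mV.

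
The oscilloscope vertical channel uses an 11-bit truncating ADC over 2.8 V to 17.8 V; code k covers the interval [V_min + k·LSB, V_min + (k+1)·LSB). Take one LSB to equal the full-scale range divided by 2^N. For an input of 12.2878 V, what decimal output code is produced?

The full-scale span is 17.8 − (2.8) = 15 V. LSB = 15 V / 2^11 ≈ 7.324 mV.
code = ⌊(V_in − V_min)/LSB⌋ = ⌊(V_in − V_min) × 2^11 / range⌋
     = ⌊(12.2878 − (2.8)) × 2048 / 15⌋ = ⌊9.4878 × 2048/15⌋
     = ⌊1295.401⌋ = 1295.

1295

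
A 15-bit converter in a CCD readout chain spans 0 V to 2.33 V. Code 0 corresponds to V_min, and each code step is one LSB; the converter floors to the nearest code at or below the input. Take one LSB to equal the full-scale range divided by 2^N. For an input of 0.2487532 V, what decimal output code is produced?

Full-scale range = 2.33 V. LSB = 2.33 V / 2^15 ≈ 71.11 µV.
V_in − V_min = 0.2487532 − (0) = 0.2487532 V.
Divide by LSB: 0.2487532 × 32768/2.33 = 3498.3454.
Truncating gives code 3498.

3498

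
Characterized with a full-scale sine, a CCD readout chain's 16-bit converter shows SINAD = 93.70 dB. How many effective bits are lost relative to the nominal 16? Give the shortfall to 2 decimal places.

0.73 bits

N_eff = (93.70 − 1.76)/6.02 = 15.2724 bits.
Lost resolution: 16 − 15.2724 = 0.7276 bits.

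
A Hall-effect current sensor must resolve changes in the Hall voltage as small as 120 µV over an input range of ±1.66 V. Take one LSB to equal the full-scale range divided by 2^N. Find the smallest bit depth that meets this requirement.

Range = 1.66 − (-1.66) = 3.32 V.
Required number of levels: 3.32/120 µV = 27667; smallest N with 2^N ≥ that is 15.

15 bits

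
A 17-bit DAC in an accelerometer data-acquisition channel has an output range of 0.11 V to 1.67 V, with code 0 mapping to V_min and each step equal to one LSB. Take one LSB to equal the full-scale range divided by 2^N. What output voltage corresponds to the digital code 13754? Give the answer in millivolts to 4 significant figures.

273.7 mV

Range = 1.67 − (0.11) = 1.56 V. LSB = 1.56 V / 2^17.
V_out = V_min + code × LSB = 0.11 V + 13754 × 1.56 V / 131072
      = 0.11 + 0.163698 = 0.273698 V.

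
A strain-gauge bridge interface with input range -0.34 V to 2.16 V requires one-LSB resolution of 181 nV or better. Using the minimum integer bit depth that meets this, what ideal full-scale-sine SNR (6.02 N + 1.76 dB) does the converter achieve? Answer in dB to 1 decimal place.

146.2 dB

Range = 2.16 − (-0.34) = 2.5 V.
Levels needed ≥ 2.5/181 nV = 1.381e7. 2^24 = 16777216 suffices, so N_min = 24.
Ideal SNR at N = 24: 6.02·24 + 1.76 = 146.2 dB.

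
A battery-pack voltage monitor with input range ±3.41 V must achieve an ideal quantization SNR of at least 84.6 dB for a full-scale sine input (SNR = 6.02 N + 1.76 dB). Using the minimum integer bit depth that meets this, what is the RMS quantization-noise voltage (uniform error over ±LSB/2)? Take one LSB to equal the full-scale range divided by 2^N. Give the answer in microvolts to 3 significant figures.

120 µV

Range = 3.41 − (-3.41) = 6.82 V.
N ≥ (84.6 − 1.76)/6.02 = 13.761 → N_min = 14.
Step size = 6.82/16384 V = 416.26 µV.
V_rms = LSB/√12 = 120 µV.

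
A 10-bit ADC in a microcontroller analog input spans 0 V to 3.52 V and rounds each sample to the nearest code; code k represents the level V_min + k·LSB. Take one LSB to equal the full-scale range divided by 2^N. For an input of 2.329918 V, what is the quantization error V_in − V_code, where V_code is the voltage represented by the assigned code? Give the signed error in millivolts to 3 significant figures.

Range is 3.52 V. LSB = 3.52 V / 2^10 ≈ 3.438 mV.
Position in LSBs: (2.329918 − (0)) × 1024/3.52 = 677.7943; rounding gives k = 678.
Reconstructed level: 0 + 678 × 3.52/1024 V = 2.330625000 V.
Error = V_in − V_code = 2.329918 − (2.330625000) = −0.707 mV.

−0.707 mV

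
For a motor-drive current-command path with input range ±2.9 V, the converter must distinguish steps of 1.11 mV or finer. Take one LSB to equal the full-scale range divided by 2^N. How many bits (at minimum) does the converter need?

The full-scale span is 2.9 − (-2.9) = 5.8 V.
Required number of levels: 5.8/1.11 mV = 5225.2; smallest N with 2^N ≥ that is 13.

13 bits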